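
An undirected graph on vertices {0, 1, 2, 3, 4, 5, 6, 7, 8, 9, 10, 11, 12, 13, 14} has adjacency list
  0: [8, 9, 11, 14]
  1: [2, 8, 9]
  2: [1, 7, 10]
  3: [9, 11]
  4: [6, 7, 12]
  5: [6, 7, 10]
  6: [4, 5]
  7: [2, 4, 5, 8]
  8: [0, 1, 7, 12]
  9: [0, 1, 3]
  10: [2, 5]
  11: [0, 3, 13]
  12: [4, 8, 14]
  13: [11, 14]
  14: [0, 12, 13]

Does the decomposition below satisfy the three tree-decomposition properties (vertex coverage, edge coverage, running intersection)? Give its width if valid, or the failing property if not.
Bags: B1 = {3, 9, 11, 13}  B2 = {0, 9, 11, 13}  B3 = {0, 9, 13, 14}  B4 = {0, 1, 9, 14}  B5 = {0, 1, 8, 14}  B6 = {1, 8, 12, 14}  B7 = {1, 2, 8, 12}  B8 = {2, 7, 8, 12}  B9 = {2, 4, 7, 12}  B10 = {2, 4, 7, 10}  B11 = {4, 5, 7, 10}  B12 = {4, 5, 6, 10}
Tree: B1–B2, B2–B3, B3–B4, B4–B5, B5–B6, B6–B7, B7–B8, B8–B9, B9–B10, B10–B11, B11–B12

Vertex coverage: the bags together contain {0, 1, 2, 3, 4, 5, 6, 7, 8, 9, 10, 11, 12, 13, 14}, the full vertex set. Edge coverage: each edge of G has both endpoints in at least one bag. Running intersection: for every vertex, the bags containing it form a connected subtree. All three properties hold, so this is a valid tree decomposition of width max|bag| − 1 = 3, and hence tw(G) ≤ 3.

Yes; width 3.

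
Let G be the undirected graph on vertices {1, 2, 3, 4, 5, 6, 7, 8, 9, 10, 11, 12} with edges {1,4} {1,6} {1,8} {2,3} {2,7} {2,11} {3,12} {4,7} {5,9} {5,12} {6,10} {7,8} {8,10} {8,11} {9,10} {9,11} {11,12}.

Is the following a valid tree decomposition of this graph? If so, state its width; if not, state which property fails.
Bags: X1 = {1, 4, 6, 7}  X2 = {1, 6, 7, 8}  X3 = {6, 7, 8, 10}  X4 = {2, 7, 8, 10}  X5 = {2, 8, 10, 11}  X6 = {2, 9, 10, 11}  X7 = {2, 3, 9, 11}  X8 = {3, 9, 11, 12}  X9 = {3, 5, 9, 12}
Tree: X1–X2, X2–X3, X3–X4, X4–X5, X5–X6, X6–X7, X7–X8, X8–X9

Every vertex of G appears in some bag (union = {1, 2, 3, 4, 5, 6, 7, 8, 9, 10, 11, 12}); every edge is covered by a bag; and for each vertex v the set of bags containing v is connected in the bag tree. The decomposition is therefore valid. The largest bag has 4 vertices, so the width is 3.

Yes; width 3.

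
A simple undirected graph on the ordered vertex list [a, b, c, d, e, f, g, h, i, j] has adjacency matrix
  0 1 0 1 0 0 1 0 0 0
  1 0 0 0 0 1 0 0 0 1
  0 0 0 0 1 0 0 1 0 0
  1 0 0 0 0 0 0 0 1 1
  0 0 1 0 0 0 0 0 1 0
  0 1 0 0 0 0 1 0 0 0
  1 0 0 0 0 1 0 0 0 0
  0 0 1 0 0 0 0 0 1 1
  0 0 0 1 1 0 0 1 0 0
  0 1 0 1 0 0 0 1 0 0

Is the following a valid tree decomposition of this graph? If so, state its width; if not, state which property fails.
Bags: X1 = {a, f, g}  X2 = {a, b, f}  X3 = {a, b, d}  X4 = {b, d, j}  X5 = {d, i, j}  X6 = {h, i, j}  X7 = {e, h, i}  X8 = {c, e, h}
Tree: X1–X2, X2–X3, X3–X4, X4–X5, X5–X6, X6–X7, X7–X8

Yes; width 2.

Checking the three conditions: (i) the bags cover all of {a, b, c, d, e, f, g, h, i, j}; (ii) for each edge, some bag contains both endpoints; (iii) the bags containing any fixed vertex form a subtree. All hold, so the decomposition is valid with width 3 − 1 = 2.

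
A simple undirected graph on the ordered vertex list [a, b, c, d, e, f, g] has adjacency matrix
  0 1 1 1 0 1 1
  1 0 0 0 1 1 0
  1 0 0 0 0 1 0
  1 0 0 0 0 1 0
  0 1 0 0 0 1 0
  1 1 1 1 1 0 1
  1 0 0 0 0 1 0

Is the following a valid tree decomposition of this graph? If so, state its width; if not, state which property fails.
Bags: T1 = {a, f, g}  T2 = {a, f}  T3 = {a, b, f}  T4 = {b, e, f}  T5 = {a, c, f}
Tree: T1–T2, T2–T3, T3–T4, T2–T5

A tree decomposition must satisfy three properties: every vertex lies in some bag; for every edge, both endpoints lie together in some bag; and for every vertex, the bags containing it form a connected subtree. Here vertex d appears in no bag, so the decomposition is invalid.

No — vertex d appears in no bag.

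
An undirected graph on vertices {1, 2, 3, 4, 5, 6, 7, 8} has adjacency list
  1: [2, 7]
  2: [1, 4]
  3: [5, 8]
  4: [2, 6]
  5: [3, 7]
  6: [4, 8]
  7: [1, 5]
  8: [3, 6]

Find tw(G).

A width-2 tree decomposition is:
Bags: B1 = {1, 2, 7}  B2 = {2, 5, 7}  B3 = {2, 3, 5}  B4 = {2, 3, 8}  B5 = {2, 6, 8}  B6 = {2, 4, 6}
Tree: B1–B2, B2–B3, B3–B4, B4–B5, B5–B6
Each bag holds 3 vertices, so the decomposition has width 2, which upper-bounds the treewidth. Since 2–1–7–5–3–8–6–4–2 is a cycle in G, G is not acyclic. Forests are exactly the graphs of treewidth ≤ 1, so tw(G) ≥ 2. Hence tw(G) = 2 exactly.

2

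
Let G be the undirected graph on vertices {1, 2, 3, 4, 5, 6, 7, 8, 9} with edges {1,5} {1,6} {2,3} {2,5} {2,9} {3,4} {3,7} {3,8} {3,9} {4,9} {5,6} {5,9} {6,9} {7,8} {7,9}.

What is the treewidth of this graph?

2

A width-2 tree decomposition is:
Bags: B1 = {2, 5, 9}  B2 = {5, 6, 9}  B3 = {2, 3, 9}  B4 = {3, 7, 9}  B5 = {3, 4, 9}  B6 = {3, 7, 8}  B7 = {1, 5, 6}
Tree: B1–B2, B1–B3, B3–B4, B3–B5, B4–B6, B2–B7
Each bag holds 3 vertices, so the decomposition has width 2, which upper-bounds the treewidth. On the other hand G contains the 3-clique {3, 7, 8}. A clique must lie in a single bag of any decomposition, so no decomposition can have width below 2. Hence tw(G) = 2 exactly.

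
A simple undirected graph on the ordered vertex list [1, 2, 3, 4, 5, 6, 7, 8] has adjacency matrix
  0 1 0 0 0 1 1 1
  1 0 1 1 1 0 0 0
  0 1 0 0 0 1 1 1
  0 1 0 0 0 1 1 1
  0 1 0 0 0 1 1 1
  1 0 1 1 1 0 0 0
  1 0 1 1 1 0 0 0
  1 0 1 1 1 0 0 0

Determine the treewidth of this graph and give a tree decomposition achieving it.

Every bag has size at most 5, so the width is 5 − 1 = 4 and tw(G) ≤ 4. For the lower bound: the 5 vertex sets {1,2}, {4,6}, {3,8}, {5}, {7} are disjoint, each induces a connected subgraph, and every pair is joined by at least one edge of G. Contracting each set to a single vertex therefore yields K_{5} as a minor, and since treewidth is minor-monotone, tw(G) ≥ tw(K_{5}) = 4. Hence tw(G) = 4 exactly.

Treewidth 4.
One optimal decomposition is:
Bags: B1 = {1, 2, 3, 4, 5}  B2 = {1, 3, 4, 5, 6}  B3 = {1, 3, 4, 5, 8}  B4 = {1, 3, 4, 5, 7}
Tree: B1–B2, B2–B3, B3–B4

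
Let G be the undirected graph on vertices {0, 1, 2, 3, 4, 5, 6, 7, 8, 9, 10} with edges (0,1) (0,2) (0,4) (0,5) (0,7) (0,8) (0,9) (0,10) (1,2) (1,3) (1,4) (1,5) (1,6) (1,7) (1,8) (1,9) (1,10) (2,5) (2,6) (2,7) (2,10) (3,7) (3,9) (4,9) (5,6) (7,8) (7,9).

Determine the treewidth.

A width-3 tree decomposition is:
Bags: B1 = {0, 1, 2, 7}  B2 = {0, 1, 7, 9}  B3 = {0, 1, 4, 9}  B4 = {0, 1, 2, 10}  B5 = {0, 1, 7, 8}  B6 = {0, 1, 2, 5}  B7 = {1, 3, 7, 9}  B8 = {1, 2, 5, 6}
Tree: B1–B2, B2–B3, B1–B4, B2–B5, B1–B6, B2–B7, B6–B8
Each bag holds 4 vertices, so the decomposition has width 3, which upper-bounds the treewidth. Conversely, {0, 1, 7, 8} is a clique of size 4, and the vertices of any clique must share a bag in every tree decomposition; so some bag has ≥ 4 vertices and tw(G) ≥ 3. Combining the bounds, tw(G) = 3.

3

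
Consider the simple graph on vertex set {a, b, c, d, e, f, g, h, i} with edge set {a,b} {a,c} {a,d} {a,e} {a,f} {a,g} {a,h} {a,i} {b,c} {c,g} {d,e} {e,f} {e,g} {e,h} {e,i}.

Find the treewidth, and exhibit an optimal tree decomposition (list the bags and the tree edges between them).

Every bag has size at most 3, so the width is 3 − 1 = 2 and tw(G) ≤ 2. On the other hand G contains the 3-clique {a, d, e}. A clique must lie in a single bag of any decomposition, so no decomposition can have width below 2. Therefore the treewidth is 2.

Treewidth 2.
Bags: B1 = {a, e, g}  B2 = {a, c, g}  B3 = {a, e, i}  B4 = {a, d, e}  B5 = {a, b, c}  B6 = {a, e, f}  B7 = {a, e, h}
Tree: B1–B2, B1–B3, B1–B4, B2–B5, B4–B6, B3–B7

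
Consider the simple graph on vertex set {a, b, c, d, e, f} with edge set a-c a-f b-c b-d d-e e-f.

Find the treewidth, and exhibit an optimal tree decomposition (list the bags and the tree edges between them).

Every bag has size at most 3, so the width is 3 − 1 = 2 and tw(G) ≤ 2. Since b–d–e–f–a–c–b is a cycle in G, G is not acyclic. Forests are exactly the graphs of treewidth ≤ 1, so tw(G) ≥ 2. The upper and lower bounds meet at 2, so that is the treewidth.

Treewidth 2.
One such decomposition:
Bags: B1 = {b, d, e}  B2 = {b, e, f}  B3 = {a, b, f}  B4 = {a, b, c}
Tree: B1–B2, B2–B3, B3–B4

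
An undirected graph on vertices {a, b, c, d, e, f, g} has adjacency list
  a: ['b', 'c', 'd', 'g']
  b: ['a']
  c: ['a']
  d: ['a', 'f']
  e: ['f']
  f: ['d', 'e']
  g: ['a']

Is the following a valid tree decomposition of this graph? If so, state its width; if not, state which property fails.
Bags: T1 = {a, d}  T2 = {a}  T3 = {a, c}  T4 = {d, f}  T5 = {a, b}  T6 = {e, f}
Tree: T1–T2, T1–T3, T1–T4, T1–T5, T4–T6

A tree decomposition must satisfy three properties: every vertex lies in some bag; for every edge, both endpoints lie together in some bag; and for every vertex, the bags containing it form a connected subtree. Here vertex g appears in no bag, so the decomposition is invalid.

No — vertex g appears in no bag.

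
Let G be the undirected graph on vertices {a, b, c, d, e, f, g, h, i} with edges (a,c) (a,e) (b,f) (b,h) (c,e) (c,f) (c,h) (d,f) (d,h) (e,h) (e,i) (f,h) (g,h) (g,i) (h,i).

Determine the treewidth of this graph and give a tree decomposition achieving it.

Treewidth 2.
One optimal decomposition is:
Bags: B1 = {c, f, h}  B2 = {c, e, h}  B3 = {b, f, h}  B4 = {e, h, i}  B5 = {d, f, h}  B6 = {a, c, e}  B7 = {g, h, i}
Tree: B1–B2, B1–B3, B2–B4, B3–B5, B2–B6, B4–B7

The largest bag has 3 vertices, giving width 2; this decomposition certifies tw(G) ≤ 2. On the other hand G contains the 3-clique {g, h, i}. A clique must lie in a single bag of any decomposition, so no decomposition can have width below 2. Therefore the treewidth is 2.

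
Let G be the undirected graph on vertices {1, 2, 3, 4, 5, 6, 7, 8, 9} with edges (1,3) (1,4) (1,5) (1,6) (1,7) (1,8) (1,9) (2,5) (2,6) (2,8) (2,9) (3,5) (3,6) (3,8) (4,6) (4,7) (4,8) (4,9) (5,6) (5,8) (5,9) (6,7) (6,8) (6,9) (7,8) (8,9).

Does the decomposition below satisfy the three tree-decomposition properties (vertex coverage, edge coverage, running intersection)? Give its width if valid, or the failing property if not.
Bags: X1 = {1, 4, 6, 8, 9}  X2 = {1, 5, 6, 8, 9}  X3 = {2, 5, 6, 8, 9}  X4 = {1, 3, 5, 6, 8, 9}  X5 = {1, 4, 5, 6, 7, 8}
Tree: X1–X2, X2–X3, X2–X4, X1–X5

A tree decomposition must satisfy three properties: every vertex lies in some bag; for every edge, both endpoints lie together in some bag; and for every vertex, the bags containing it form a connected subtree. Here bags containing vertex 5 are not connected in the tree, so the decomposition is invalid.

No — bags containing vertex 5 are not connected in the tree.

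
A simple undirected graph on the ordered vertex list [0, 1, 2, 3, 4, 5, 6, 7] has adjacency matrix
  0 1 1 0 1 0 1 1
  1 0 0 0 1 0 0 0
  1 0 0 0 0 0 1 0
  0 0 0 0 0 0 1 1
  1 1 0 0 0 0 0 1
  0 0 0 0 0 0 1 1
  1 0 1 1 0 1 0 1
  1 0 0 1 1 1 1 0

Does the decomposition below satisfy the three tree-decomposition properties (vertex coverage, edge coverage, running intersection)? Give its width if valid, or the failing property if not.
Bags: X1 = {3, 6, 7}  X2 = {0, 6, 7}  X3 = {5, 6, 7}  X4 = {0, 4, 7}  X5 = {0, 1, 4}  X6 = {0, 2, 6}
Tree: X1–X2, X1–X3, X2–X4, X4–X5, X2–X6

Vertex coverage: the bags together contain {0, 1, 2, 3, 4, 5, 6, 7}, the full vertex set. Edge coverage: each edge of G has both endpoints in at least one bag. Running intersection: for every vertex, the bags containing it form a connected subtree. All three properties hold, so this is a valid tree decomposition of width max|bag| − 1 = 2, and hence tw(G) ≤ 2.

Yes; width 2.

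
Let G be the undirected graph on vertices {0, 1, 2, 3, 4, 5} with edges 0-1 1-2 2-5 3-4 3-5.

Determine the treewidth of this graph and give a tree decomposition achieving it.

Every bag has size at most 2, so the width is 2 − 1 = 1 and tw(G) ≤ 1. Since G has at least one edge (e.g. 0–1), it is not an edgeless graph, so tw(G) ≥ 1. Combining the bounds, tw(G) = 1.

Treewidth 1.
One optimal decomposition is:
Bags: B1 = {0, 1}  B2 = {1, 2}  B3 = {2, 5}  B4 = {3, 5}  B5 = {3, 4}
Tree: B1–B2, B2–B3, B3–B4, B4–B5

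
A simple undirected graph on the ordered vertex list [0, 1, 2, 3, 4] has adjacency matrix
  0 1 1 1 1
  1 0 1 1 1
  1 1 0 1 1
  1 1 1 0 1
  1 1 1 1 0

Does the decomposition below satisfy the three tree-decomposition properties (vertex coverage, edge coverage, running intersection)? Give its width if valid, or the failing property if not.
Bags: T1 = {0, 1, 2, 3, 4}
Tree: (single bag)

Every vertex of G appears in some bag (union = {0, 1, 2, 3, 4}); every edge is covered by a bag; and for each vertex v the set of bags containing v is connected in the bag tree. The decomposition is therefore valid. The largest bag has 5 vertices, so the width is 4.

Yes; width 4.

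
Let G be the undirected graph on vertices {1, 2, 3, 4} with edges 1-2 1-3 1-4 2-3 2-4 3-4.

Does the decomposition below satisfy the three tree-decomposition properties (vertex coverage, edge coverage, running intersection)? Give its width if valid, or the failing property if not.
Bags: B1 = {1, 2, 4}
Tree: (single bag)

No — vertex 3 appears in no bag.

A tree decomposition must satisfy three properties: every vertex lies in some bag; for every edge, both endpoints lie together in some bag; and for every vertex, the bags containing it form a connected subtree. Here vertex 3 appears in no bag, so the decomposition is invalid.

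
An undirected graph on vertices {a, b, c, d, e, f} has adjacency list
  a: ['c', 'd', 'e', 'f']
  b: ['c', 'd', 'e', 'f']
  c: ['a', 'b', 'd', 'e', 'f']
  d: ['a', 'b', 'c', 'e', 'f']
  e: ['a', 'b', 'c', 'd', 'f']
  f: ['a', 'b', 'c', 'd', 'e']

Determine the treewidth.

4

A width-4 tree decomposition is:
Bags: B1 = {a, c, d, e, f}  B2 = {b, c, d, e, f}
Tree: B1–B2
Each bag holds 5 vertices, so the decomposition has width 4, which upper-bounds the treewidth. For the lower bound, the 5 vertices {a, c, d, e, f} are pairwise adjacent, and any tree decomposition puts a clique entirely inside one bag — forcing width ≥ 4. The upper and lower bounds meet at 4, so that is the treewidth.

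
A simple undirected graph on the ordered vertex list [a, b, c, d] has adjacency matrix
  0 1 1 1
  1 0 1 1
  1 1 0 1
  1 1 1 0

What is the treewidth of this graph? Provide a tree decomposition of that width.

Treewidth 3.
One such decomposition:
Bags: B1 = {a, b, c, d}
Tree: (single bag)

A single bag containing all 4 vertices is trivially a valid decomposition of width 3. On the other hand G contains the 4-clique {a, b, c, d}. A clique must lie in a single bag of any decomposition, so no decomposition can have width below 3. Hence tw(G) = 3 exactly.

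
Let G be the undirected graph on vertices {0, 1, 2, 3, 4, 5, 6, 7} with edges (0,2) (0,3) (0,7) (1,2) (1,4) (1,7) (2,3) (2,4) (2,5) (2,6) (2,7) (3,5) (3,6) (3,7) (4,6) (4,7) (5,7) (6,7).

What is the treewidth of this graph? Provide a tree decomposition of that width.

Treewidth 3.
Bags: B1 = {0, 2, 3, 7}  B2 = {2, 3, 5, 7}  B3 = {2, 3, 6, 7}  B4 = {2, 4, 6, 7}  B5 = {1, 2, 4, 7}
Tree: B1–B2, B2–B3, B3–B4, B4–B5

Every bag has size at most 4, so the width is 4 − 1 = 3 and tw(G) ≤ 3. On the other hand G contains the 4-clique {1, 2, 4, 7}. A clique must lie in a single bag of any decomposition, so no decomposition can have width below 3. Combining the bounds, tw(G) = 3.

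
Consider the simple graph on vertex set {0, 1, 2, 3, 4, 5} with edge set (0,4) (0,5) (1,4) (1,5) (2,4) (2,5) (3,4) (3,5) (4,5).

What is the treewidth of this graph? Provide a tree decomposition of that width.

Treewidth 2.
One such decomposition:
Bags: B1 = {1, 4, 5}  B2 = {3, 4, 5}  B3 = {2, 4, 5}  B4 = {0, 4, 5}
Tree: B1–B2, B2–B3, B2–B4

Each bag holds 3 vertices, so the decomposition has width 2, which upper-bounds the treewidth. For the lower bound, the 3 vertices {0, 4, 5} are pairwise adjacent, and any tree decomposition puts a clique entirely inside one bag — forcing width ≥ 2. Combining the bounds, tw(G) = 2.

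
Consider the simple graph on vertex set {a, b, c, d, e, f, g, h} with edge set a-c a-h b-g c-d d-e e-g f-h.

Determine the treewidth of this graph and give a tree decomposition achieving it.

The largest bag has 2 vertices, giving width 1; this decomposition certifies tw(G) ≤ 1. Any graph with an edge has treewidth ≥ 1, and G has the edge f–h. Hence tw(G) = 1 exactly.

Treewidth 1.
Bags: B1 = {f, h}  B2 = {a, h}  B3 = {a, c}  B4 = {c, d}  B5 = {d, e}  B6 = {e, g}  B7 = {b, g}
Tree: B1–B2, B2–B3, B3–B4, B4–B5, B5–B6, B6–B7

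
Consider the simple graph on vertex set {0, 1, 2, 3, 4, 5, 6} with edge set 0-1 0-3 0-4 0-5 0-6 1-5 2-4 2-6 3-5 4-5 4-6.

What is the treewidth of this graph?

A width-2 tree decomposition is:
Bags: B1 = {0, 4, 5}  B2 = {0, 4, 6}  B3 = {0, 1, 5}  B4 = {0, 3, 5}  B5 = {2, 4, 6}
Tree: B1–B2, B1–B3, B3–B4, B2–B5
Each bag holds 3 vertices, so the decomposition has width 2, which upper-bounds the treewidth. For the lower bound, the 3 vertices {0, 1, 5} are pairwise adjacent, and any tree decomposition puts a clique entirely inside one bag — forcing width ≥ 2. Therefore the treewidth is 2.

2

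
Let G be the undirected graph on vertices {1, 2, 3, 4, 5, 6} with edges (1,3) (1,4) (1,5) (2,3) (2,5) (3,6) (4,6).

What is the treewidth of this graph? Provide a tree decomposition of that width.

The largest bag has 3 vertices, giving width 2; this decomposition certifies tw(G) ≤ 2. The edges 2–5–1–3–2 form a cycle, so G is not a tree and its treewidth is at least 2. Therefore the treewidth is 2.

Treewidth 2.
Bags: B1 = {2, 3, 5}  B2 = {1, 3, 5}  B3 = {1, 3, 6}  B4 = {1, 4, 6}
Tree: B1–B2, B2–B3, B3–B4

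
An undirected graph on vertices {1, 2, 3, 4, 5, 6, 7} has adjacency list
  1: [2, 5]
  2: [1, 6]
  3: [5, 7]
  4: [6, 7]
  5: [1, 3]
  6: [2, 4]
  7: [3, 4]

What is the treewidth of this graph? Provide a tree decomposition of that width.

Each bag holds 3 vertices, so the decomposition has width 2, which upper-bounds the treewidth. The edges 7–3–5–1–2–6–4–7 form a cycle, so G is not a tree and its treewidth is at least 2. Hence tw(G) = 2 exactly.

Treewidth 2.
One such decomposition:
Bags: B1 = {3, 5, 7}  B2 = {1, 5, 7}  B3 = {1, 2, 7}  B4 = {2, 6, 7}  B5 = {4, 6, 7}
Tree: B1–B2, B2–B3, B3–B4, B4–B5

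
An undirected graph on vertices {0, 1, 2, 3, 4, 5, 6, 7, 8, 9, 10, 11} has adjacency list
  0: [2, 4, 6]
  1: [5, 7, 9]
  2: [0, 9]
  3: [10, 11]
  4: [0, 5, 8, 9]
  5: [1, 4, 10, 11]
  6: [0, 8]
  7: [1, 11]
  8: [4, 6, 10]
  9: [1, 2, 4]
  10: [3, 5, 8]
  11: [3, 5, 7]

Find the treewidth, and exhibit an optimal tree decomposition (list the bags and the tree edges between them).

Each bag holds 4 vertices, so the decomposition has width 3, which upper-bounds the treewidth. For the lower bound: the 4 vertex sets {3,7,11}, {10}, {5}, {1,4,8,9} are disjoint, each induces a connected subgraph, and every pair is joined by at least one edge of G. Contracting each set to a single vertex therefore yields K_{4} as a minor, and since treewidth is minor-monotone, tw(G) ≥ tw(K_{4}) = 3. The upper and lower bounds meet at 3, so that is the treewidth.

Treewidth 3.
Bags: B1 = {3, 7, 10, 11}  B2 = {5, 7, 10, 11}  B3 = {1, 5, 7, 10}  B4 = {1, 5, 8, 10}  B5 = {1, 4, 5, 8}  B6 = {1, 4, 8, 9}  B7 = {4, 6, 8, 9}  B8 = {0, 4, 6, 9}  B9 = {0, 2, 6, 9}
Tree: B1–B2, B2–B3, B3–B4, B4–B5, B5–B6, B6–B7, B7–B8, B8–B9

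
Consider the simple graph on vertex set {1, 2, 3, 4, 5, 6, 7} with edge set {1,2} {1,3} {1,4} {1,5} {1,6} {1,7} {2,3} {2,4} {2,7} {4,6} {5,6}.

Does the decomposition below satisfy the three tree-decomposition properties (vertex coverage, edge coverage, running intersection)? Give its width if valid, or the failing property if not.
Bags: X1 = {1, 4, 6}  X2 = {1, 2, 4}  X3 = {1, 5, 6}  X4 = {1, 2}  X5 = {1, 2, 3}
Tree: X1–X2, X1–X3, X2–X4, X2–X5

No — vertex 7 appears in no bag.

A tree decomposition must satisfy three properties: every vertex lies in some bag; for every edge, both endpoints lie together in some bag; and for every vertex, the bags containing it form a connected subtree. Here vertex 7 appears in no bag, so the decomposition is invalid.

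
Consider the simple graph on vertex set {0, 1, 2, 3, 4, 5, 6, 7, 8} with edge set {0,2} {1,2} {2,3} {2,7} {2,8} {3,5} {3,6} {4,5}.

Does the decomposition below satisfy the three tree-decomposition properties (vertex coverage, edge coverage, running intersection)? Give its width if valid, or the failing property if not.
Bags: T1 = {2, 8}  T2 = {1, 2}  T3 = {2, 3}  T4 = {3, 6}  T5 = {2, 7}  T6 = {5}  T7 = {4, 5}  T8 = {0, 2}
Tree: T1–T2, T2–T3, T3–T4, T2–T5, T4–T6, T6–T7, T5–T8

A tree decomposition must satisfy three properties: every vertex lies in some bag; for every edge, both endpoints lie together in some bag; and for every vertex, the bags containing it form a connected subtree. Here edge (3,5) lies in no bag, so the decomposition is invalid.

No — edge (3,5) lies in no bag.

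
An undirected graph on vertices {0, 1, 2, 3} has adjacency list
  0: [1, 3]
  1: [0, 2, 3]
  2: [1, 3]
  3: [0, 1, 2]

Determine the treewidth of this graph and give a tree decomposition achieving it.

Treewidth 2.
One such decomposition:
Bags: B1 = {0, 1, 3}  B2 = {1, 2, 3}
Tree: B1–B2

Each bag holds 3 vertices, so the decomposition has width 2, which upper-bounds the treewidth. For the lower bound, the 3 vertices {0, 1, 3} are pairwise adjacent, and any tree decomposition puts a clique entirely inside one bag — forcing width ≥ 2. Combining the bounds, tw(G) = 2.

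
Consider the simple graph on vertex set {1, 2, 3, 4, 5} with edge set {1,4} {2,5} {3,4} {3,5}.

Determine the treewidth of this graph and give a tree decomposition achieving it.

Every bag has size at most 2, so the width is 2 − 1 = 1 and tw(G) ≤ 1. G has an edge, so its treewidth is at least 1. The upper and lower bounds meet at 1, so that is the treewidth.

Treewidth 1.
One such decomposition:
Bags: B1 = {3, 5}  B2 = {3, 4}  B3 = {2, 5}  B4 = {1, 4}
Tree: B1–B2, B1–B3, B2–B4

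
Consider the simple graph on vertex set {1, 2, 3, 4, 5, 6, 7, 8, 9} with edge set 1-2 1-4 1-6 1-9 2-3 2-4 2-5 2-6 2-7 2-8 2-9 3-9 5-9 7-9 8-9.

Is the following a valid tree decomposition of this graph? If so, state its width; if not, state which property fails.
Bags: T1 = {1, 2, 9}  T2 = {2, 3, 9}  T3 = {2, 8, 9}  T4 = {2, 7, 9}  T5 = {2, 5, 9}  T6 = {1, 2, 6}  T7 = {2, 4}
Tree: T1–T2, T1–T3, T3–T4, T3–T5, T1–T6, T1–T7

No — edge (1,4) lies in no bag.

A tree decomposition must satisfy three properties: every vertex lies in some bag; for every edge, both endpoints lie together in some bag; and for every vertex, the bags containing it form a connected subtree. Here edge (1,4) lies in no bag, so the decomposition is invalid.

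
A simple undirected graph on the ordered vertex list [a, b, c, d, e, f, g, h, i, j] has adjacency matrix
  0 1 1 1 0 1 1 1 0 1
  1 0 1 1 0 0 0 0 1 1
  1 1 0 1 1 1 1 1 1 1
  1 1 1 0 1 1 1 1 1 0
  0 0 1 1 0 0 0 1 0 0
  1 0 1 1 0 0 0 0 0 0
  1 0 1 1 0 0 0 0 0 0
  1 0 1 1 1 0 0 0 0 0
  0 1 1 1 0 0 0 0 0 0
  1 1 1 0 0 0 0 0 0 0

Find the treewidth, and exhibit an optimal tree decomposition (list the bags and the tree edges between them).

Every bag has size at most 4, so the width is 4 − 1 = 3 and tw(G) ≤ 3. On the other hand G contains the 4-clique {c, d, e, h}. A clique must lie in a single bag of any decomposition, so no decomposition can have width below 3. Hence tw(G) = 3 exactly.

Treewidth 3.
One optimal decomposition is:
Bags: B1 = {a, b, c, j}  B2 = {a, b, c, d}  B3 = {b, c, d, i}  B4 = {a, c, d, h}  B5 = {c, d, e, h}  B6 = {a, c, d, g}  B7 = {a, c, d, f}
Tree: B1–B2, B2–B3, B2–B4, B4–B5, B2–B6, B6–B7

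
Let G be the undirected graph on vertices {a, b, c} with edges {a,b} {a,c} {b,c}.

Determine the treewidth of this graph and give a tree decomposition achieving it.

With just one bag of size 3, the width is 3 − 1 = 2, so tw(G) ≤ 2. On the other hand G contains the 3-clique {a, b, c}. A clique must lie in a single bag of any decomposition, so no decomposition can have width below 2. Hence tw(G) = 2 exactly.

Treewidth 2.
Bags: B1 = {a, b, c}
Tree: (single bag)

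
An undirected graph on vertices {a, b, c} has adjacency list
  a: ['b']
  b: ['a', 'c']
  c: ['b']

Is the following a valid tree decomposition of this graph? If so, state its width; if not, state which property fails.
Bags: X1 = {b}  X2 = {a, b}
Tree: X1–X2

A tree decomposition must satisfy three properties: every vertex lies in some bag; for every edge, both endpoints lie together in some bag; and for every vertex, the bags containing it form a connected subtree. Here vertex c appears in no bag, so the decomposition is invalid.

No — vertex c appears in no bag.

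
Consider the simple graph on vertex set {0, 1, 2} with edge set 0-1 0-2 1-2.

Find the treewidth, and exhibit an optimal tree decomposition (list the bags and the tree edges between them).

Treewidth 2.
One such decomposition:
Bags: B1 = {0, 1, 2}
Tree: (single bag)

A single bag containing all 3 vertices is trivially a valid decomposition of width 2. For the lower bound, the 3 vertices {0, 1, 2} are pairwise adjacent, and any tree decomposition puts a clique entirely inside one bag — forcing width ≥ 2. The upper and lower bounds meet at 2, so that is the treewidth.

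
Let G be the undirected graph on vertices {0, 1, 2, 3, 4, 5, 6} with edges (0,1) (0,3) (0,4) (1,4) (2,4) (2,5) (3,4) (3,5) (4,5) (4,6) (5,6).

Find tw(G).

A width-2 tree decomposition is:
Bags: B1 = {3, 4, 5}  B2 = {4, 5, 6}  B3 = {0, 3, 4}  B4 = {2, 4, 5}  B5 = {0, 1, 4}
Tree: B1–B2, B1–B3, B1–B4, B3–B5
Each bag holds 3 vertices, so the decomposition has width 2, which upper-bounds the treewidth. On the other hand G contains the 3-clique {0, 1, 4}. A clique must lie in a single bag of any decomposition, so no decomposition can have width below 2. The upper and lower bounds meet at 2, so that is the treewidth.

2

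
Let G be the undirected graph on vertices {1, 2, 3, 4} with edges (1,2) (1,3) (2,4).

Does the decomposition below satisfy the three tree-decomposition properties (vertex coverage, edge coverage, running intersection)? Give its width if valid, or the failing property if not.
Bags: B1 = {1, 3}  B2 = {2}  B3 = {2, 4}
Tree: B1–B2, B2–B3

No — edge (1,2) lies in no bag.

A tree decomposition must satisfy three properties: every vertex lies in some bag; for every edge, both endpoints lie together in some bag; and for every vertex, the bags containing it form a connected subtree. Here edge (1,2) lies in no bag, so the decomposition is invalid.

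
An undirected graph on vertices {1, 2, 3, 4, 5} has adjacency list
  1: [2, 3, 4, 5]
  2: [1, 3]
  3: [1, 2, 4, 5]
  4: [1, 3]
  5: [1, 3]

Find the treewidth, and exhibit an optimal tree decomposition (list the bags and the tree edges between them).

Treewidth 2.
Bags: B1 = {1, 2, 3}  B2 = {1, 3, 5}  B3 = {1, 3, 4}
Tree: B1–B2, B2–B3

Every bag has size at most 3, so the width is 3 − 1 = 2 and tw(G) ≤ 2. On the other hand G contains the 3-clique {1, 2, 3}. A clique must lie in a single bag of any decomposition, so no decomposition can have width below 2. Hence tw(G) = 2 exactly.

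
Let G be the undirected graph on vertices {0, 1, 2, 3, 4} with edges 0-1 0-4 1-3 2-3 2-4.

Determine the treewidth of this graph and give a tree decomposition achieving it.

Each bag holds 3 vertices, so the decomposition has width 2, which upper-bounds the treewidth. Since 3–1–0–4–2–3 is a cycle in G, G is not acyclic. Forests are exactly the graphs of treewidth ≤ 1, so tw(G) ≥ 2. Combining the bounds, tw(G) = 2.

Treewidth 2.
Bags: B1 = {0, 1, 3}  B2 = {0, 3, 4}  B3 = {2, 3, 4}
Tree: B1–B2, B2–B3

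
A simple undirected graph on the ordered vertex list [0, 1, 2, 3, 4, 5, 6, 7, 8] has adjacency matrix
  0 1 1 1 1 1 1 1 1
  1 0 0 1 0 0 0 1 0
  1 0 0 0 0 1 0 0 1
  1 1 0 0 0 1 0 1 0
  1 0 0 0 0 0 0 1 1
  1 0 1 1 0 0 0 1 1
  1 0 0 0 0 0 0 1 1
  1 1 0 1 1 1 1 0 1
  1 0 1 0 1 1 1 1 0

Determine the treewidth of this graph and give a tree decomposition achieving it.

Treewidth 3.
Bags: B1 = {0, 5, 7, 8}  B2 = {0, 2, 5, 8}  B3 = {0, 3, 5, 7}  B4 = {0, 4, 7, 8}  B5 = {0, 1, 3, 7}  B6 = {0, 6, 7, 8}
Tree: B1–B2, B1–B3, B1–B4, B3–B5, B4–B6

The largest bag has 4 vertices, giving width 3; this decomposition certifies tw(G) ≤ 3. For the lower bound, the 4 vertices {0, 2, 5, 8} are pairwise adjacent, and any tree decomposition puts a clique entirely inside one bag — forcing width ≥ 3. Therefore the treewidth is 3.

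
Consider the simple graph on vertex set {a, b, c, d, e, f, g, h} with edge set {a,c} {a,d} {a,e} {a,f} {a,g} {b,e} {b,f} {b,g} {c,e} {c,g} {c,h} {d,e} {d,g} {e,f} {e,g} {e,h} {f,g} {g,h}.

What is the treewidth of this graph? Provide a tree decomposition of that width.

Every bag has size at most 4, so the width is 4 − 1 = 3 and tw(G) ≤ 3. For the lower bound, the 4 vertices {c, e, g, h} are pairwise adjacent, and any tree decomposition puts a clique entirely inside one bag — forcing width ≥ 3. Combining the bounds, tw(G) = 3.

Treewidth 3.
One optimal decomposition is:
Bags: B1 = {a, d, e, g}  B2 = {a, e, f, g}  B3 = {a, c, e, g}  B4 = {b, e, f, g}  B5 = {c, e, g, h}
Tree: B1–B2, B1–B3, B2–B4, B3–B5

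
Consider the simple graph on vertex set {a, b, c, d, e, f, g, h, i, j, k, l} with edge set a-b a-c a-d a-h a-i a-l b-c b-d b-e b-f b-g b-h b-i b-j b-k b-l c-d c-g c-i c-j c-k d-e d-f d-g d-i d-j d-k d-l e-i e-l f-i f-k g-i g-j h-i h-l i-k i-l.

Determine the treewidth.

4

A width-4 tree decomposition is:
Bags: B1 = {a, b, c, d, i}  B2 = {a, b, d, i, l}  B3 = {a, b, h, i, l}  B4 = {b, c, d, i, k}  B5 = {b, c, d, g, i}  B6 = {b, d, f, i, k}  B7 = {b, c, d, g, j}  B8 = {b, d, e, i, l}
Tree: B1–B2, B2–B3, B1–B4, B4–B5, B4–B6, B5–B7, B2–B8
Every bag has size at most 5, so the width is 5 − 1 = 4 and tw(G) ≤ 4. For the lower bound, the 5 vertices {b, c, d, g, j} are pairwise adjacent, and any tree decomposition puts a clique entirely inside one bag — forcing width ≥ 4. Hence tw(G) = 4 exactly.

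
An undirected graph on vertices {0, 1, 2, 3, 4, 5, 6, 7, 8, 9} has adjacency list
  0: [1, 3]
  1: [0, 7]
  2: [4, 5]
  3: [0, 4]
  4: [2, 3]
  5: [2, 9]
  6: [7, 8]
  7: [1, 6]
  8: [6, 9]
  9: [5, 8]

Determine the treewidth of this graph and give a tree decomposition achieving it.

Each bag holds 3 vertices, so the decomposition has width 2, which upper-bounds the treewidth. For the lower bound, G contains the cycle 8–6–7–1–0–3–4–2–5–9–8, so G is not a forest; only forests have treewidth ≤ 1, hence tw(G) ≥ 2. Combining the bounds, tw(G) = 2.

Treewidth 2.
Bags: B1 = {6, 7, 8}  B2 = {1, 7, 8}  B3 = {0, 1, 8}  B4 = {0, 3, 8}  B5 = {3, 4, 8}  B6 = {2, 4, 8}  B7 = {2, 5, 8}  B8 = {5, 8, 9}
Tree: B1–B2, B2–B3, B3–B4, B4–B5, B5–B6, B6–B7, B7–B8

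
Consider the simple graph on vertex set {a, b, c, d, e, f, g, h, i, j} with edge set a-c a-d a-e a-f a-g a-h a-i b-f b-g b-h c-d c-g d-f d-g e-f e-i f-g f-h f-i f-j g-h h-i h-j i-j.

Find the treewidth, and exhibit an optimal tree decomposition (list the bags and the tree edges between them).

Every bag has size at most 4, so the width is 4 − 1 = 3 and tw(G) ≤ 3. For the lower bound, the 4 vertices {a, c, d, g} are pairwise adjacent, and any tree decomposition puts a clique entirely inside one bag — forcing width ≥ 3. Therefore the treewidth is 3.

Treewidth 3.
Bags: B1 = {a, f, g, h}  B2 = {a, d, f, g}  B3 = {a, f, h, i}  B4 = {b, f, g, h}  B5 = {a, c, d, g}  B6 = {f, h, i, j}  B7 = {a, e, f, i}
Tree: B1–B2, B1–B3, B1–B4, B2–B5, B3–B6, B3–B7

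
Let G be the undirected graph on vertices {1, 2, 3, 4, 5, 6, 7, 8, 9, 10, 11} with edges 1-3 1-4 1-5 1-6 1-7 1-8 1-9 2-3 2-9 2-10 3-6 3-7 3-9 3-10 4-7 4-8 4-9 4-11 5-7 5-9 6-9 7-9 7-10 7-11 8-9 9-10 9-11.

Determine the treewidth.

A width-3 tree decomposition is:
Bags: B1 = {1, 5, 7, 9}  B2 = {1, 4, 7, 9}  B3 = {4, 7, 9, 11}  B4 = {1, 3, 7, 9}  B5 = {1, 3, 6, 9}  B6 = {3, 7, 9, 10}  B7 = {1, 4, 8, 9}  B8 = {2, 3, 9, 10}
Tree: B1–B2, B2–B3, B2–B4, B4–B5, B4–B6, B2–B7, B6–B8
Each bag holds 4 vertices, so the decomposition has width 3, which upper-bounds the treewidth. Conversely, {4, 7, 9, 11} is a clique of size 4, and the vertices of any clique must share a bag in every tree decomposition; so some bag has ≥ 4 vertices and tw(G) ≥ 3. Hence tw(G) = 3 exactly.

3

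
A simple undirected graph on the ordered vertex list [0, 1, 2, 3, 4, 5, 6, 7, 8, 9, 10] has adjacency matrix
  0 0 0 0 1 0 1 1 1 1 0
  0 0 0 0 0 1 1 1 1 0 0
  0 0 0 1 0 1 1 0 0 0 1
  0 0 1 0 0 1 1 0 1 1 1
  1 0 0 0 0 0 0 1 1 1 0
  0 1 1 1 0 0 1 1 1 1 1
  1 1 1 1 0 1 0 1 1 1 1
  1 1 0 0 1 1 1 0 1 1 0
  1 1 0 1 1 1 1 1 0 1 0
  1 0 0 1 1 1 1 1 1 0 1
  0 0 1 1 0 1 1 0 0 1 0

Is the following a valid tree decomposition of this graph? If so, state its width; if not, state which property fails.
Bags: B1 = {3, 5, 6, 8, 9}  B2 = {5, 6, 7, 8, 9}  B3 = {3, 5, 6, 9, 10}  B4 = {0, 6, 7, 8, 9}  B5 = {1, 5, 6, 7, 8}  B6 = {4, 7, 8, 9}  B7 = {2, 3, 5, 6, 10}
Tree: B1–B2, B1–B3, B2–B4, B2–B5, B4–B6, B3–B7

A tree decomposition must satisfy three properties: every vertex lies in some bag; for every edge, both endpoints lie together in some bag; and for every vertex, the bags containing it form a connected subtree. Here edge (0,4) lies in no bag, so the decomposition is invalid.

No — edge (0,4) lies in no bag.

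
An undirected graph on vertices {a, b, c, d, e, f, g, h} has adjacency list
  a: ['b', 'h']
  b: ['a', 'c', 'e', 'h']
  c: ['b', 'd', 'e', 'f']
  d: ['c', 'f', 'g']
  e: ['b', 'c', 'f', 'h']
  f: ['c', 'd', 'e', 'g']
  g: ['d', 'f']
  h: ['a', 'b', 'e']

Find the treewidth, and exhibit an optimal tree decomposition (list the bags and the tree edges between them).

Every bag has size at most 3, so the width is 3 − 1 = 2 and tw(G) ≤ 2. On the other hand G contains the 3-clique {a, b, h}. A clique must lie in a single bag of any decomposition, so no decomposition can have width below 2. Therefore the treewidth is 2.

Treewidth 2.
One such decomposition:
Bags: B1 = {a, b, h}  B2 = {b, e, h}  B3 = {b, c, e}  B4 = {c, e, f}  B5 = {c, d, f}  B6 = {d, f, g}
Tree: B1–B2, B2–B3, B3–B4, B4–B5, B5–B6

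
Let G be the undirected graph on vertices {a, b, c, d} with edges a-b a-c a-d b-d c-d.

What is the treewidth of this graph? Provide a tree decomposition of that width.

Treewidth 2.
One optimal decomposition is:
Bags: B1 = {a, c, d}  B2 = {a, b, d}
Tree: B1–B2

Each bag holds 3 vertices, so the decomposition has width 2, which upper-bounds the treewidth. Conversely, {a, c, d} is a clique of size 3, and the vertices of any clique must share a bag in every tree decomposition; so some bag has ≥ 3 vertices and tw(G) ≥ 2. Combining the bounds, tw(G) = 2.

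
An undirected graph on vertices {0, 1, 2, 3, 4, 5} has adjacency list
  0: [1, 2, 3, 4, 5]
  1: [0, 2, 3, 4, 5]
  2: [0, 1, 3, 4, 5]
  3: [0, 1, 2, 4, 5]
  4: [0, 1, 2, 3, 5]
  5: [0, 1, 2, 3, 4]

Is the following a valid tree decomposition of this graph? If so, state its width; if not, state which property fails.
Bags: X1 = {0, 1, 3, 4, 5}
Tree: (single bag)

A tree decomposition must satisfy three properties: every vertex lies in some bag; for every edge, both endpoints lie together in some bag; and for every vertex, the bags containing it form a connected subtree. Here vertex 2 appears in no bag, so the decomposition is invalid.

No — vertex 2 appears in no bag.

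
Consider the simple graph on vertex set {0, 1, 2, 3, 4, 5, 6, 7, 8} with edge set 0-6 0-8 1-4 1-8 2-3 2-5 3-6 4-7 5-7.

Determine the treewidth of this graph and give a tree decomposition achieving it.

Each bag holds 3 vertices, so the decomposition has width 2, which upper-bounds the treewidth. The edges 6–3–2–5–7–4–1–8–0–6 form a cycle, so G is not a tree and its treewidth is at least 2. Combining the bounds, tw(G) = 2.

Treewidth 2.
One optimal decomposition is:
Bags: B1 = {2, 3, 6}  B2 = {2, 5, 6}  B3 = {5, 6, 7}  B4 = {4, 6, 7}  B5 = {1, 4, 6}  B6 = {1, 6, 8}  B7 = {0, 6, 8}
Tree: B1–B2, B2–B3, B3–B4, B4–B5, B5–B6, B6–B7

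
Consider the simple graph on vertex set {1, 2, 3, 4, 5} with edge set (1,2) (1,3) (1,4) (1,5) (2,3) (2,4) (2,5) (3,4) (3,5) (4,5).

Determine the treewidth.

A width-4 tree decomposition is:
Bags: B1 = {1, 2, 3, 4, 5}
Tree: (single bag)
With just one bag of size 5, the width is 5 − 1 = 4, so tw(G) ≤ 4. Conversely, {1, 2, 3, 4, 5} is a clique of size 5, and the vertices of any clique must share a bag in every tree decomposition; so some bag has ≥ 5 vertices and tw(G) ≥ 4. Hence tw(G) = 4 exactly.

4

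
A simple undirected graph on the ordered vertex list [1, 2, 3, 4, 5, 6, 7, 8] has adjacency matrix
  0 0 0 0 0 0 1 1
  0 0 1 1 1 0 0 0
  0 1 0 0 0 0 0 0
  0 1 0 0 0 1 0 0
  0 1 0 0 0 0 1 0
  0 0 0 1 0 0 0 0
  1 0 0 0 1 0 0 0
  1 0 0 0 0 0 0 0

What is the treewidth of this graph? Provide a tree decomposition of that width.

The largest bag has 2 vertices, giving width 1; this decomposition certifies tw(G) ≤ 1. G has an edge, so its treewidth is at least 1. Hence tw(G) = 1 exactly.

Treewidth 1.
One optimal decomposition is:
Bags: B1 = {2, 4}  B2 = {2, 3}  B3 = {4, 6}  B4 = {2, 5}  B5 = {5, 7}  B6 = {1, 7}  B7 = {1, 8}
Tree: B1–B2, B1–B3, B1–B4, B4–B5, B5–B6, B6–B7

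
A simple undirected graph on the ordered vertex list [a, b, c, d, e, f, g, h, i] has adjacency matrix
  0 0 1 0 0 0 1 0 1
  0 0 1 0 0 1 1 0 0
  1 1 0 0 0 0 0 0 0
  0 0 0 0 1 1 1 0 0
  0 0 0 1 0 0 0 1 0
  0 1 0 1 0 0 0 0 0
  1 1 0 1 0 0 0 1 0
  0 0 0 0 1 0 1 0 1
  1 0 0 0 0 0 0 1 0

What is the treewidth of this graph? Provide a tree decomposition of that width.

Each bag holds 4 vertices, so the decomposition has width 3, which upper-bounds the treewidth. For the lower bound: the 4 vertex sets {d,e,f}, {h}, {g}, {a,b,c,i} are disjoint, each induces a connected subgraph, and every pair is joined by at least one edge of G. Contracting each set to a single vertex therefore yields K_{4} as a minor, and since treewidth is minor-monotone, tw(G) ≥ tw(K_{4}) = 3. Hence tw(G) = 3 exactly.

Treewidth 3.
Bags: B1 = {d, e, f, h}  B2 = {d, f, g, h}  B3 = {b, f, g, h}  B4 = {b, g, h, i}  B5 = {a, b, g, i}  B6 = {a, b, c, i}
Tree: B1–B2, B2–B3, B3–B4, B4–B5, B5–B6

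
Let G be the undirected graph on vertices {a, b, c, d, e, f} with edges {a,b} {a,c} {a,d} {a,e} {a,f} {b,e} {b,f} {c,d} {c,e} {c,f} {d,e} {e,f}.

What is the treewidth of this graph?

3

A width-3 tree decomposition is:
Bags: B1 = {a, c, e, f}  B2 = {a, c, d, e}  B3 = {a, b, e, f}
Tree: B1–B2, B1–B3
Every bag has size at most 4, so the width is 4 − 1 = 3 and tw(G) ≤ 3. For the lower bound, the 4 vertices {a, c, d, e} are pairwise adjacent, and any tree decomposition puts a clique entirely inside one bag — forcing width ≥ 3. Therefore the treewidth is 3.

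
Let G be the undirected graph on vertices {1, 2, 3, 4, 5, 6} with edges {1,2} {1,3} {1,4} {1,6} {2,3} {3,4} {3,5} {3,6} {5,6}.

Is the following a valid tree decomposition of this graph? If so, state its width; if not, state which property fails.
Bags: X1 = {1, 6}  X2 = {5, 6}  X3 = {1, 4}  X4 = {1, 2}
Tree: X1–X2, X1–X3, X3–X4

A tree decomposition must satisfy three properties: every vertex lies in some bag; for every edge, both endpoints lie together in some bag; and for every vertex, the bags containing it form a connected subtree. Here vertex 3 appears in no bag, so the decomposition is invalid.

No — vertex 3 appears in no bag.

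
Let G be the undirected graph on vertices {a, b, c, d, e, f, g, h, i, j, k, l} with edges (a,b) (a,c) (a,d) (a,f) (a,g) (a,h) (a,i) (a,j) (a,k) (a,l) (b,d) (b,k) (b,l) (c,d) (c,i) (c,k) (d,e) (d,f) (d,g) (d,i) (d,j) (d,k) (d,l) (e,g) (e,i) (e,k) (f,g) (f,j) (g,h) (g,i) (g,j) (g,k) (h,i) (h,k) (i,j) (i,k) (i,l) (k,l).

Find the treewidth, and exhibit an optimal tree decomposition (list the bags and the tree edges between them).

The largest bag has 5 vertices, giving width 4; this decomposition certifies tw(G) ≤ 4. On the other hand G contains the 5-clique {d, e, g, i, k}. A clique must lie in a single bag of any decomposition, so no decomposition can have width below 4. The upper and lower bounds meet at 4, so that is the treewidth.

Treewidth 4.
One such decomposition:
Bags: B1 = {a, d, i, k, l}  B2 = {a, d, g, i, k}  B3 = {d, e, g, i, k}  B4 = {a, d, g, i, j}  B5 = {a, g, h, i, k}  B6 = {a, c, d, i, k}  B7 = {a, b, d, k, l}  B8 = {a, d, f, g, j}
Tree: B1–B2, B2–B3, B2–B4, B2–B5, B2–B6, B1–B7, B4–B8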